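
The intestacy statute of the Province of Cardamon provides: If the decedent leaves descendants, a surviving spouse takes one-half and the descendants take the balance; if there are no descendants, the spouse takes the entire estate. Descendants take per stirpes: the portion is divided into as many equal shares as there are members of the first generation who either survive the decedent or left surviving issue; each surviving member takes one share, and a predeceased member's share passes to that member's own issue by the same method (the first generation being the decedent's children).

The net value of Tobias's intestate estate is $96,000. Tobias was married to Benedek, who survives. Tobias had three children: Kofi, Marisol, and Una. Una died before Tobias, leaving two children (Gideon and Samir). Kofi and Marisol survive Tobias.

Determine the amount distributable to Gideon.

Gideon receives $8,000.

Benedek takes one-half of $96,000 = $48,000. The remaining $48,000 passes to the descendants.
The descendants' portion ($48,000) is divided into 3 shares of $16,000: Kofi and Marisol each take $16,000; Una's $16,000 share passes to Una's issue.
Una's share ($16,000) is divided into 2 shares of $8,000: Gideon and Samir each take $8,000.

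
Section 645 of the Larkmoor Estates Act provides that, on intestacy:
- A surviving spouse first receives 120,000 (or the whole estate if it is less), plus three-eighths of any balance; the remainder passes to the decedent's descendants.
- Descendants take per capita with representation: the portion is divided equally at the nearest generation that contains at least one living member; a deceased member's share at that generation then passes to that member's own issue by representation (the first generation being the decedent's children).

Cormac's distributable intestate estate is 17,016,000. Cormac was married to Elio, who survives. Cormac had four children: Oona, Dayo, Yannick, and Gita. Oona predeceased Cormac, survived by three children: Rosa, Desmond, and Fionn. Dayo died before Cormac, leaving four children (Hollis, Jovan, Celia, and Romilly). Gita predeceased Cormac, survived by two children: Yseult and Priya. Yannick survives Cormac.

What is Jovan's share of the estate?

Elio first takes 120,000, leaving a balance of 16,896,000. Elio then takes three-eighths of the balance (6,336,000), for a total of 6,456,000. The remaining 10,560,000 passes to the descendants.
The descendants' portion (10,560,000) is divided into 4 shares of 2,640,000: Yannick takes 2,640,000; Oona's 2,640,000 share passes to Oona's issue; Dayo's 2,640,000 share passes to Dayo's issue; Gita's 2,640,000 share passes to Gita's issue.
Oona's share (2,640,000) is divided into 3 shares of 880,000: Rosa, Desmond, and Fionn each take 880,000.
Dayo's share (2,640,000) is divided into 4 shares of 660,000: Hollis, Jovan, Celia, and Romilly each take 660,000.
Gita's share (2,640,000) is divided into 2 shares of 1,320,000: Yseult and Priya each take 1,320,000.

Jovan receives 660,000.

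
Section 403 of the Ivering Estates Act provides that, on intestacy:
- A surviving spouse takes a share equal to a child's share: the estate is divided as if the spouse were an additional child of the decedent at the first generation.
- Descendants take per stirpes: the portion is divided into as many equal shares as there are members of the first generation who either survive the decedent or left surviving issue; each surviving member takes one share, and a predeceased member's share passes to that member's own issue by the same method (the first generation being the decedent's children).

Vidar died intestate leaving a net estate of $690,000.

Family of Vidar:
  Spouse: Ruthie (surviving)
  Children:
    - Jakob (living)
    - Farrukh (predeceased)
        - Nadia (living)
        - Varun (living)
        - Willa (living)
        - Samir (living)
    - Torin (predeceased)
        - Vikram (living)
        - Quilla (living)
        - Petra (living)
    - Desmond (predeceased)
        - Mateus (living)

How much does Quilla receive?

Quilla receives $46,000.

The spouse counts as an additional share at the children's level, so there are 5 primary shares of $138,000. Ruthie takes one such share ($138,000).
The children's combined portion ($552,000) is divided into 4 shares of $138,000: Jakob takes $138,000; Farrukh's $138,000 share passes to Farrukh's issue; Torin's $138,000 share passes to Torin's issue; Desmond's $138,000 share passes to Desmond's issue.
Farrukh's share ($138,000) is divided into 4 shares of $34,500: Nadia, Varun, Willa, and Samir each take $34,500.
Torin's share ($138,000) is divided into 3 shares of $46,000: Vikram, Quilla, and Petra each take $46,000.
Desmond's share ($138,000) passes entirely to Mateus.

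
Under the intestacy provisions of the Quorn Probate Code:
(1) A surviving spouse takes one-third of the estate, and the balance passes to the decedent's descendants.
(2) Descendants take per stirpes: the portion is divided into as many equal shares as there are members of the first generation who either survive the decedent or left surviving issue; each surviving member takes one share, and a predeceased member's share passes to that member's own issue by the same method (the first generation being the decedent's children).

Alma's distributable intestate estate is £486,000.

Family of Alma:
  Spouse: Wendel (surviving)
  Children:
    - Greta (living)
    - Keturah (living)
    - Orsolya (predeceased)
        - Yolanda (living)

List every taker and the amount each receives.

Wendel takes one-third of £486,000 = £162,000. The remaining £324,000 passes to the descendants.
The descendants' portion (£324,000) is divided into 3 shares of £108,000: Greta and Keturah each take £108,000; Orsolya's £108,000 share passes to Orsolya's issue.
Orsolya's share (£108,000) passes entirely to Yolanda.

Wendel: £162,000; Greta: £108,000; Keturah: £108,000; Yolanda: £108,000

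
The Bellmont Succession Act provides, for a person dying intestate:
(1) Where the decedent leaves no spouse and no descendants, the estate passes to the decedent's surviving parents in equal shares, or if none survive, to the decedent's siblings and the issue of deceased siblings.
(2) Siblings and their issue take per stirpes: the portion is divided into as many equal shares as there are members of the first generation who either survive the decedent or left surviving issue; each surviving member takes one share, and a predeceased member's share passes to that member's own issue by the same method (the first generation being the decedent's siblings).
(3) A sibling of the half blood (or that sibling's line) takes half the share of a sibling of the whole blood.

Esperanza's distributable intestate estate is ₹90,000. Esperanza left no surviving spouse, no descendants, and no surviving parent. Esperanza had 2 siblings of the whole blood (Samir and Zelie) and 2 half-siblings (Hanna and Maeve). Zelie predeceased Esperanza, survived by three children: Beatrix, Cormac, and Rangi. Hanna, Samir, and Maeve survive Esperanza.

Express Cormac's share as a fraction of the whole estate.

The entire ₹90,000 passes to the siblings and their issue.
Counting each half-blood sibling's line as half a unit, there are 3 units in ₹90,000, so one unit is ₹30,000. Whole-blood lines (Samir and Zelie) take ₹30,000 each; half-blood lines (Hanna and Maeve) take ₹15,000 each.
Zelie's share (₹30,000) is divided into 3 shares of ₹10,000: Beatrix, Cormac, and Rangi each take ₹10,000.

Cormac receives 1/9 of the estate.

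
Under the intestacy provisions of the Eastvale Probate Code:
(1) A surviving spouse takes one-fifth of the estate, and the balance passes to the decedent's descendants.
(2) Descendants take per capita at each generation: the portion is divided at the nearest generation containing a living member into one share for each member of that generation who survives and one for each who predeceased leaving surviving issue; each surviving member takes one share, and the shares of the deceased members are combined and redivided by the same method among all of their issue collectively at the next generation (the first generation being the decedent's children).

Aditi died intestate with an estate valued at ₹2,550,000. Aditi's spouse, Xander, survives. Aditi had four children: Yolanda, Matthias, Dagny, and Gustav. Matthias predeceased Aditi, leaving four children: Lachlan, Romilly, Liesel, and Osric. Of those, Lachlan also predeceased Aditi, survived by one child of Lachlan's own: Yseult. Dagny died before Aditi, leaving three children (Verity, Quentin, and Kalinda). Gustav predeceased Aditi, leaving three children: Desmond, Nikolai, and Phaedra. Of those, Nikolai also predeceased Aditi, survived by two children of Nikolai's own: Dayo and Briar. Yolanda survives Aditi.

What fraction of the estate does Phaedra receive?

Phaedra receives 3/50 of the estate.

Xander takes one-fifth of ₹2,550,000 = ₹510,000. The remaining ₹2,040,000 passes to the descendants.
The descendants' portion (₹2,040,000) is divided at the children's generation into 4 shares of ₹510,000. Yolanda takes ₹510,000. The 3 shares of the deceased (Matthias, Dagny, and Gustav) are combined into a pool of ₹1,530,000.
That pool (₹1,530,000) is divided at the grandchildren's generation into 10 shares of ₹153,000. Romilly, Liesel, Osric, Verity, Quentin, Kalinda, Desmond, and Phaedra each take ₹153,000. The 2 shares of the deceased (Lachlan and Nikolai) are combined into a pool of ₹306,000.
That pool (₹306,000) is divided at the great-grandchildren's generation equally among Yseult, Dayo, and Briar: ₹102,000 each.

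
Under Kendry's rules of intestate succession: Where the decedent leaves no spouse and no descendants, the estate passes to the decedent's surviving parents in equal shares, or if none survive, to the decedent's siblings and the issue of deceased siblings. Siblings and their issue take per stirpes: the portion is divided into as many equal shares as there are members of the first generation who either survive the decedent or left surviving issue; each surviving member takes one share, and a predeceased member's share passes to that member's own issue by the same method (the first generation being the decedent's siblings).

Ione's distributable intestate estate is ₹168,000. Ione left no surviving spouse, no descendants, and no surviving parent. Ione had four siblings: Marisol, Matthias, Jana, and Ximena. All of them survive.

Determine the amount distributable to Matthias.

The entire ₹168,000 passes to the siblings and their issue.
That amount (₹168,000) is divided into 4 shares of ₹42,000: Marisol, Matthias, Jana, and Ximena each take ₹42,000.

Matthias receives ₹42,000.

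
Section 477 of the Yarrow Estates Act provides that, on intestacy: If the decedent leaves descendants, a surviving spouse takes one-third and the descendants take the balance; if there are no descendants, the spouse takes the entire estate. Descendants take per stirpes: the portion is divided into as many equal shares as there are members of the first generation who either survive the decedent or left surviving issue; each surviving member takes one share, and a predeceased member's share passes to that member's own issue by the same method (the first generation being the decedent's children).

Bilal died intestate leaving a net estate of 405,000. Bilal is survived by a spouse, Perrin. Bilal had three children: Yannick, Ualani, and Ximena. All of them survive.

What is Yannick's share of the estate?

Yannick receives 90,000.

Perrin takes one-third of 405,000 = 135,000. The remaining 270,000 passes to the descendants.
The descendants' portion (270,000) is divided into 3 shares of 90,000: Yannick, Ualani, and Ximena each take 90,000.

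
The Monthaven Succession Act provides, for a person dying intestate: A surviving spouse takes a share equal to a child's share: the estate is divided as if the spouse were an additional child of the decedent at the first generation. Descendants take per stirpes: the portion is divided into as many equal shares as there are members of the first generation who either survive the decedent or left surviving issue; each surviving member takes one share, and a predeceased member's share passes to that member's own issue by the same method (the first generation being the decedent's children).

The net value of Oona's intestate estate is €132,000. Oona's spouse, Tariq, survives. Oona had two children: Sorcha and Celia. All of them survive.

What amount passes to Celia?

The spouse counts as an additional share at the children's level, so there are 3 primary shares of €44,000. Tariq takes one such share (€44,000).
The children's combined portion (€88,000) is divided into 2 shares of €44,000: Sorcha and Celia each take €44,000.

Celia receives €44,000.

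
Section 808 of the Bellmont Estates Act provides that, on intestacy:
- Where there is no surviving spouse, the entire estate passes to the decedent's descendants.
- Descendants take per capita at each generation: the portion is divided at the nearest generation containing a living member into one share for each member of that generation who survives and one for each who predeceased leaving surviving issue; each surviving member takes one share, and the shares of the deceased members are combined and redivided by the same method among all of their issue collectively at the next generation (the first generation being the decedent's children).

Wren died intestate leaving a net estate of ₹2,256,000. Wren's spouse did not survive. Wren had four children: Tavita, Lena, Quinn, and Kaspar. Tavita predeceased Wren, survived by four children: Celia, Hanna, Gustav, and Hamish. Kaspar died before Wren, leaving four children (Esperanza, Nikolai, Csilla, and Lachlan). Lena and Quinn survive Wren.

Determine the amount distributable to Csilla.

The entire ₹2,256,000 passes to the descendants.
That amount (₹2,256,000) is divided at the children's generation into 4 shares of ₹564,000. Lena and Quinn each take ₹564,000. The 2 shares of the deceased (Tavita and Kaspar) are combined into a pool of ₹1,128,000.
That pool (₹1,128,000) is divided at the grandchildren's generation equally among Celia, Hanna, Gustav, Hamish, Esperanza, Nikolai, Csilla, and Lachlan: ₹141,000 each.

Csilla receives ₹141,000.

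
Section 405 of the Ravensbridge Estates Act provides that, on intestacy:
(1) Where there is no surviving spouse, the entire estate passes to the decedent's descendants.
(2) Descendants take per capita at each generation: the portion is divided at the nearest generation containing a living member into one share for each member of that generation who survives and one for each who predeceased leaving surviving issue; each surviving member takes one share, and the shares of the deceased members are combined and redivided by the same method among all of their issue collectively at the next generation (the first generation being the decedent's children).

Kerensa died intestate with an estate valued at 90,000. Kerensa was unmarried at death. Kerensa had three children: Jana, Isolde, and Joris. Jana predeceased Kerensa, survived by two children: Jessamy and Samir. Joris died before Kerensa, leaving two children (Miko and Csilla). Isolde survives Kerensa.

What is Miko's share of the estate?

Miko receives 15,000.

The entire 90,000 passes to the descendants.
That amount (90,000) is divided at the children's generation into 3 shares of 30,000. Isolde takes 30,000. The 2 shares of the deceased (Jana and Joris) are combined into a pool of 60,000.
That pool (60,000) is divided at the grandchildren's generation equally among Jessamy, Samir, Miko, and Csilla: 15,000 each.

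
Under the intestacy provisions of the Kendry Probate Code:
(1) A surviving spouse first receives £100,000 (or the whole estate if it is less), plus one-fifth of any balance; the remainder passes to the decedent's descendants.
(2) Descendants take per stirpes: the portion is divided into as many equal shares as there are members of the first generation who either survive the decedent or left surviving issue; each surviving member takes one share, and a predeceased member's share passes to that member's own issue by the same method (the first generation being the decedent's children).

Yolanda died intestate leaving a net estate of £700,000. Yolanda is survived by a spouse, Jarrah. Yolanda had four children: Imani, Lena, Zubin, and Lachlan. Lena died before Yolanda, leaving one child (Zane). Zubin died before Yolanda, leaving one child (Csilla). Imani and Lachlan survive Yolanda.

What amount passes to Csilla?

Csilla receives £120,000.

Jarrah first takes £100,000, leaving a balance of £600,000. Jarrah then takes one-fifth of the balance (£120,000), for a total of £220,000. The remaining £480,000 passes to the descendants.
The descendants' portion (£480,000) is divided into 4 shares of £120,000: Imani and Lachlan each take £120,000; Lena's £120,000 share passes to Lena's issue; Zubin's £120,000 share passes to Zubin's issue.
Lena's share (£120,000) passes entirely to Zane.
Zubin's share (£120,000) passes entirely to Csilla.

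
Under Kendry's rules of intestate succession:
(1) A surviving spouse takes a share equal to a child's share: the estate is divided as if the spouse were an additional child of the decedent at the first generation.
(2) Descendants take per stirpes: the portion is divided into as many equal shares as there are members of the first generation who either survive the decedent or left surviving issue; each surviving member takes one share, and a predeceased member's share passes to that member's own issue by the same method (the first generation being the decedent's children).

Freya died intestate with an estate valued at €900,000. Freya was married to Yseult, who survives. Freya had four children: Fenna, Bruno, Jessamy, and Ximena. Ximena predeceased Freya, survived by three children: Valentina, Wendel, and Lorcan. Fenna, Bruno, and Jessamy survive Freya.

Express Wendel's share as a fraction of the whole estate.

The spouse counts as an additional share at the children's level, so there are 5 primary shares of €180,000. Yseult takes one such share (€180,000).
The children's combined portion (€720,000) is divided into 4 shares of €180,000: Fenna, Bruno, and Jessamy each take €180,000; Ximena's €180,000 share passes to Ximena's issue.
Ximena's share (€180,000) is divided into 3 shares of €60,000: Valentina, Wendel, and Lorcan each take €60,000.

Wendel receives 1/15 of the estate.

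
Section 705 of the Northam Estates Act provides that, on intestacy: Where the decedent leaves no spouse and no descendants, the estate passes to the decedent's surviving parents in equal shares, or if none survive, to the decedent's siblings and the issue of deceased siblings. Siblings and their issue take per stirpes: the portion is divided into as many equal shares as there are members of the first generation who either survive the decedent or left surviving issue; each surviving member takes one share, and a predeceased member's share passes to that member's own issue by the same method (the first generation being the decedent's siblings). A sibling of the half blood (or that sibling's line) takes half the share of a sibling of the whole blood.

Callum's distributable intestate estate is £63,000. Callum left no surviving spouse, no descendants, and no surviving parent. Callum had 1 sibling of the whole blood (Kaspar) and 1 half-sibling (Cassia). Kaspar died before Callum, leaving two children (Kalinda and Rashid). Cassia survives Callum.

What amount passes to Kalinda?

The entire £63,000 passes to the siblings and their issue.
Counting each half-blood sibling's line as half a unit, there are 3/2 units in £63,000, so one unit is £42,000. Whole-blood lines (Kaspar) take £42,000 each; half-blood lines (Cassia) take £21,000 each.
Kaspar's share (£42,000) is divided into 2 shares of £21,000: Kalinda and Rashid each take £21,000.

Kalinda receives £21,000.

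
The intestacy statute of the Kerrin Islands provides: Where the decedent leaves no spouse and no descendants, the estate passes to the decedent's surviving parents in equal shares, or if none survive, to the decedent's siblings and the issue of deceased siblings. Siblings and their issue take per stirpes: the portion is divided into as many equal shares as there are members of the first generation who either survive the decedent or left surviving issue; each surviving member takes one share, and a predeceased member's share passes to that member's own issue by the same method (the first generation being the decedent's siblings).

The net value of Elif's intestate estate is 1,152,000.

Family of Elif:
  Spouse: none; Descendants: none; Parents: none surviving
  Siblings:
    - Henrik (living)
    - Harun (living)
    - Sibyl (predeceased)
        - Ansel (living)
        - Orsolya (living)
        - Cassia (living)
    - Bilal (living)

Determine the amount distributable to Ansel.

The entire 1,152,000 passes to the siblings and their issue.
That amount (1,152,000) is divided into 4 shares of 288,000: Henrik, Harun, and Bilal each take 288,000; Sibyl's 288,000 share passes to Sibyl's issue.
Sibyl's share (288,000) is divided into 3 shares of 96,000: Ansel, Orsolya, and Cassia each take 96,000.

Ansel receives 96,000.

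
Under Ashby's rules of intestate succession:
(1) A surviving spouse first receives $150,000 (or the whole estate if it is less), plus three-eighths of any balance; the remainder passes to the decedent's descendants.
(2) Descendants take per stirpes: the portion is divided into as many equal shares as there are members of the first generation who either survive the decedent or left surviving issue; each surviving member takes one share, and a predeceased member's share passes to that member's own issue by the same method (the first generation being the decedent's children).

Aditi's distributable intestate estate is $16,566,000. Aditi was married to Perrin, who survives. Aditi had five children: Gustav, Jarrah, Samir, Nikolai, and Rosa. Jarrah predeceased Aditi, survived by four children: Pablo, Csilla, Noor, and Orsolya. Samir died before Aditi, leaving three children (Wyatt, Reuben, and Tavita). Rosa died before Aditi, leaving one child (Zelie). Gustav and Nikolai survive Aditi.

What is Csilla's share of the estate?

Csilla receives $513,000.

Perrin first takes $150,000, leaving a balance of $16,416,000. Perrin then takes three-eighths of the balance ($6,156,000), for a total of $6,306,000. The remaining $10,260,000 passes to the descendants.
The descendants' portion ($10,260,000) is divided into 5 shares of $2,052,000: Gustav and Nikolai each take $2,052,000; Jarrah's $2,052,000 share passes to Jarrah's issue; Samir's $2,052,000 share passes to Samir's issue; Rosa's $2,052,000 share passes to Rosa's issue.
Jarrah's share ($2,052,000) is divided into 4 shares of $513,000: Pablo, Csilla, Noor, and Orsolya each take $513,000.
Samir's share ($2,052,000) is divided into 3 shares of $684,000: Wyatt, Reuben, and Tavita each take $684,000.
Rosa's share ($2,052,000) passes entirely to Zelie.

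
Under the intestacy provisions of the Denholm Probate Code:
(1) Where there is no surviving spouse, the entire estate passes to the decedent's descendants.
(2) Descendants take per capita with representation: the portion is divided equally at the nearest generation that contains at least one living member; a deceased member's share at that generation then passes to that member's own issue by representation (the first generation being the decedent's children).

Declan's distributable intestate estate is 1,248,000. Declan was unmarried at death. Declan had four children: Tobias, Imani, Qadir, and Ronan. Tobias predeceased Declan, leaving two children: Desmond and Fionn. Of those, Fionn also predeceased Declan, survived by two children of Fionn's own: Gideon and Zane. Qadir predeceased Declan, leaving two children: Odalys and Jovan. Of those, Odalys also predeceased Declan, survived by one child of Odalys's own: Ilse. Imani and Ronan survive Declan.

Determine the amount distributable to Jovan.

The entire 1,248,000 passes to the descendants.
That amount (1,248,000) is divided into 4 shares of 312,000: Imani and Ronan each take 312,000; Tobias's 312,000 share passes to Tobias's issue; Qadir's 312,000 share passes to Qadir's issue.
Tobias's share (312,000) is divided into 2 shares of 156,000: Desmond takes 156,000; Fionn's 156,000 share passes to Fionn's issue.
Fionn's share (156,000) is divided into 2 shares of 78,000: Gideon and Zane each take 78,000.
Qadir's share (312,000) is divided into 2 shares of 156,000: Jovan takes 156,000; Odalys's 156,000 share passes to Odalys's issue.
Odalys's share (156,000) passes entirely to Ilse.

Jovan receives 156,000.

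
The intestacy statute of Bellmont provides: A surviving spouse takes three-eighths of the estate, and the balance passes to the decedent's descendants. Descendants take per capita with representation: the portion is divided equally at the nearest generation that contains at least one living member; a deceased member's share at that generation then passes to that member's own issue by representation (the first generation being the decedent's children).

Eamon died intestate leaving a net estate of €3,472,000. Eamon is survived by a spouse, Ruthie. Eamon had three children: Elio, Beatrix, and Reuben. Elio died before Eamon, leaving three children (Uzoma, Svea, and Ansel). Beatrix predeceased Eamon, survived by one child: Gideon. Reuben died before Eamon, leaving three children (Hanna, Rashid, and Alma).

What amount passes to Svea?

Ruthie takes three-eighths of €3,472,000 = €1,302,000. The remaining €2,170,000 passes to the descendants.
No child survives, so the initial division is made at the grandchildren's generation.
The descendants' portion (€2,170,000) is divided into 7 shares of €310,000: Uzoma, Svea, Ansel, Gideon, Hanna, Rashid, and Alma each take €310,000.

Svea receives €310,000.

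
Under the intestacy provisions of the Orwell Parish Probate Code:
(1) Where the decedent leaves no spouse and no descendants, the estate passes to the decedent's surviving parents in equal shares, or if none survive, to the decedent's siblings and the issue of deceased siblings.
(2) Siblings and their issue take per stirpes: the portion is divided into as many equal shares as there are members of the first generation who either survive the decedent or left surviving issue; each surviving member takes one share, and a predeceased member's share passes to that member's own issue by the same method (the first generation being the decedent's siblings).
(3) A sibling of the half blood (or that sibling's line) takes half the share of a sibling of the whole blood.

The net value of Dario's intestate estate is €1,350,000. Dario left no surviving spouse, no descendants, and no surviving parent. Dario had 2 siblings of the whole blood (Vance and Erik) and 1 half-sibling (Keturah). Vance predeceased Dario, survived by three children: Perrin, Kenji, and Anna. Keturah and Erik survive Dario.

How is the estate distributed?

Keturah: €270,000; Perrin: €180,000; Kenji: €180,000; Anna: €180,000; Erik: €540,000

The entire €1,350,000 passes to the siblings and their issue.
Counting each half-blood sibling's line as half a unit, there are 5/2 units in €1,350,000, so one unit is €540,000. Whole-blood lines (Vance and Erik) take €540,000 each; half-blood lines (Keturah) take €270,000 each.
Vance's share (€540,000) is divided into 3 shares of €180,000: Perrin, Kenji, and Anna each take €180,000.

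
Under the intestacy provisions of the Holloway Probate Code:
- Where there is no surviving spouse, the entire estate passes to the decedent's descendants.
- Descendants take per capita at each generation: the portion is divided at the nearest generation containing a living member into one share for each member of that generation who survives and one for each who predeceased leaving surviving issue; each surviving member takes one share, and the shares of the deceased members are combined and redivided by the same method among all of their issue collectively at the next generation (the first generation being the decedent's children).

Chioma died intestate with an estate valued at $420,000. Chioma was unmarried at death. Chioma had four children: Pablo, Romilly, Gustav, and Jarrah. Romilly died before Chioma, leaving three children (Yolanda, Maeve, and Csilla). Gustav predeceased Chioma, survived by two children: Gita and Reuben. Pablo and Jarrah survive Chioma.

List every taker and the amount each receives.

Pablo: $105,000; Yolanda: $42,000; Maeve: $42,000; Csilla: $42,000; Gita: $42,000; Reuben: $42,000; Jarrah: $105,000

The entire $420,000 passes to the descendants.
That amount ($420,000) is divided at the children's generation into 4 shares of $105,000. Pablo and Jarrah each take $105,000. The 2 shares of the deceased (Romilly and Gustav) are combined into a pool of $210,000.
That pool ($210,000) is divided at the grandchildren's generation equally among Yolanda, Maeve, Csilla, Gita, and Reuben: $42,000 each.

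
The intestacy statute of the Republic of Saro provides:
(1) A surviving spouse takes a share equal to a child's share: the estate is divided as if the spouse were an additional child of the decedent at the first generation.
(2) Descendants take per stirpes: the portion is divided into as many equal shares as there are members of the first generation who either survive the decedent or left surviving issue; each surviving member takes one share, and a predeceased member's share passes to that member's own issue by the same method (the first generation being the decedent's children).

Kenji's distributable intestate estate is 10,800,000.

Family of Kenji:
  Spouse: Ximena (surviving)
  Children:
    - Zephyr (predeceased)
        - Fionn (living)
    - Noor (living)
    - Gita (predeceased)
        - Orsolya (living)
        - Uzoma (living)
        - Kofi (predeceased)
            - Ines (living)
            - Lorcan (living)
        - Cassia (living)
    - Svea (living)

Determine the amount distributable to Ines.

The spouse counts as an additional share at the children's level, so there are 5 primary shares of 2,160,000. Ximena takes one such share (2,160,000).
The children's combined portion (8,640,000) is divided into 4 shares of 2,160,000: Noor and Svea each take 2,160,000; Zephyr's 2,160,000 share passes to Zephyr's issue; Gita's 2,160,000 share passes to Gita's issue.
Zephyr's share (2,160,000) passes entirely to Fionn.
Gita's share (2,160,000) is divided into 4 shares of 540,000: Orsolya, Uzoma, and Cassia each take 540,000; Kofi's 540,000 share passes to Kofi's issue.
Kofi's share (540,000) is divided into 2 shares of 270,000: Ines and Lorcan each take 270,000.

Ines receives 270,000.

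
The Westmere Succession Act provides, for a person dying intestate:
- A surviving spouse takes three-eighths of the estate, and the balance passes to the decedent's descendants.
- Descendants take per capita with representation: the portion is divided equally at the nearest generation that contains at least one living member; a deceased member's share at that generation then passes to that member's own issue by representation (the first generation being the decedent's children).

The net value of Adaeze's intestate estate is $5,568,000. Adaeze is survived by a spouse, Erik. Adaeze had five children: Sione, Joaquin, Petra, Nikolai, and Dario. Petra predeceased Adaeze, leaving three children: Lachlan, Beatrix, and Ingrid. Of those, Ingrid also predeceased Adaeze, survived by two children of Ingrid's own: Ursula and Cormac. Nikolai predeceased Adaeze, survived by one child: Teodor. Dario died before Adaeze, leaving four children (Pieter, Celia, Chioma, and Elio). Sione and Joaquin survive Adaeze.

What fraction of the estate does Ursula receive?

Ursula receives 1/48 of the estate.

Erik takes three-eighths of $5,568,000 = $2,088,000. The remaining $3,480,000 passes to the descendants.
The descendants' portion ($3,480,000) is divided into 5 shares of $696,000: Sione and Joaquin each take $696,000; Petra's $696,000 share passes to Petra's issue; Nikolai's $696,000 share passes to Nikolai's issue; Dario's $696,000 share passes to Dario's issue.
Petra's share ($696,000) is divided into 3 shares of $232,000: Lachlan and Beatrix each take $232,000; Ingrid's $232,000 share passes to Ingrid's issue.
Ingrid's share ($232,000) is divided into 2 shares of $116,000: Ursula and Cormac each take $116,000.
Nikolai's share ($696,000) passes entirely to Teodor.
Dario's share ($696,000) is divided into 4 shares of $174,000: Pieter, Celia, Chioma, and Elio each take $174,000.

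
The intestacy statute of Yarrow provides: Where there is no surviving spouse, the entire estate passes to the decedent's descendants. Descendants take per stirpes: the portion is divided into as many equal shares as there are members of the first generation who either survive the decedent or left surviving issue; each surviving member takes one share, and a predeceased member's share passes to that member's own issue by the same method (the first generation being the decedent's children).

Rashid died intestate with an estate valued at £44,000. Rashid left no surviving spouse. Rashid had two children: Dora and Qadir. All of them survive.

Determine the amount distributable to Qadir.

The entire £44,000 passes to the descendants.
That amount (£44,000) is divided into 2 shares of £22,000: Dora and Qadir each take £22,000.

Qadir receives £22,000.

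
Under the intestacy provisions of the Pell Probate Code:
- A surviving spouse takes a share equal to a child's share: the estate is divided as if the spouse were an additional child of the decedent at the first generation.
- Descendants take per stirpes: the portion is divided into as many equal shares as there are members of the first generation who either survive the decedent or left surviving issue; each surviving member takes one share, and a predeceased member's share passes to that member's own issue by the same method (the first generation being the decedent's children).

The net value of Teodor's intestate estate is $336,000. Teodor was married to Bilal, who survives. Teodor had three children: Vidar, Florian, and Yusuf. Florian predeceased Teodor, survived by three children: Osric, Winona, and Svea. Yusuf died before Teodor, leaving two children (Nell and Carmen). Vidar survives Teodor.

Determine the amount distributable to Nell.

Nell receives $42,000.

The spouse counts as an additional share at the children's level, so there are 4 primary shares of $84,000. Bilal takes one such share ($84,000).
The children's combined portion ($252,000) is divided into 3 shares of $84,000: Vidar takes $84,000; Florian's $84,000 share passes to Florian's issue; Yusuf's $84,000 share passes to Yusuf's issue.
Florian's share ($84,000) is divided into 3 shares of $28,000: Osric, Winona, and Svea each take $28,000.
Yusuf's share ($84,000) is divided into 2 shares of $42,000: Nell and Carmen each take $42,000.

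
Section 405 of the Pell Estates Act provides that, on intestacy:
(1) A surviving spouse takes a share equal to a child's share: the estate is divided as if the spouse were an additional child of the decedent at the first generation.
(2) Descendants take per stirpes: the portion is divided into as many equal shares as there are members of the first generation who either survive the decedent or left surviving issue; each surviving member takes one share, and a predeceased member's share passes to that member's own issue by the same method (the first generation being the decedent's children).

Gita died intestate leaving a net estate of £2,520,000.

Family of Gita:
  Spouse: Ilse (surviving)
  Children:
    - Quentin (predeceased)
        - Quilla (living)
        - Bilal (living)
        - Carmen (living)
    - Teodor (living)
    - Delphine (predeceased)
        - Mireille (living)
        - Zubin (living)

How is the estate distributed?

The spouse counts as an additional share at the children's level, so there are 4 primary shares of £630,000. Ilse takes one such share (£630,000).
The children's combined portion (£1,890,000) is divided into 3 shares of £630,000: Teodor takes £630,000; Quentin's £630,000 share passes to Quentin's issue; Delphine's £630,000 share passes to Delphine's issue.
Quentin's share (£630,000) is divided into 3 shares of £210,000: Quilla, Bilal, and Carmen each take £210,000.
Delphine's share (£630,000) is divided into 2 shares of £315,000: Mireille and Zubin each take £315,000.

Ilse: £630,000; Quilla: £210,000; Bilal: £210,000; Carmen: £210,000; Teodor: £630,000; Mireille: £315,000; Zubin: £315,000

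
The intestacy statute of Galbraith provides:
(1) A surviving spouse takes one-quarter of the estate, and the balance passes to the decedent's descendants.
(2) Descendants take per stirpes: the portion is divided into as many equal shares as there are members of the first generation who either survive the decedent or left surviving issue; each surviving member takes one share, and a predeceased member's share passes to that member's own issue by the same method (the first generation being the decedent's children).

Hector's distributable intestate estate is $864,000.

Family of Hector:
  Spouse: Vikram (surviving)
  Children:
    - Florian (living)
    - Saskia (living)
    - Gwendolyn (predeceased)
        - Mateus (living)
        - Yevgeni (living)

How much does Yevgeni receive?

Vikram takes one-quarter of $864,000 = $216,000. The remaining $648,000 passes to the descendants.
The descendants' portion ($648,000) is divided into 3 shares of $216,000: Florian and Saskia each take $216,000; Gwendolyn's $216,000 share passes to Gwendolyn's issue.
Gwendolyn's share ($216,000) is divided into 2 shares of $108,000: Mateus and Yevgeni each take $108,000.

Yevgeni receives $108,000.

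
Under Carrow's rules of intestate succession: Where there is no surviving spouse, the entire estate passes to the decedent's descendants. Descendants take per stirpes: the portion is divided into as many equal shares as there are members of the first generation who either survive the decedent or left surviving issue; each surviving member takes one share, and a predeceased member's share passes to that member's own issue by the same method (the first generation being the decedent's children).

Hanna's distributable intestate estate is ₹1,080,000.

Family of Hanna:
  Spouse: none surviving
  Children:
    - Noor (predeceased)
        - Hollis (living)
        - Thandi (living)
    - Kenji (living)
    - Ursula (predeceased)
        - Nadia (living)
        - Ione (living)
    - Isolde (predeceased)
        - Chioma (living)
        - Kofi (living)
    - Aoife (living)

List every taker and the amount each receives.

Hollis: ₹108,000; Thandi: ₹108,000; Kenji: ₹216,000; Nadia: ₹108,000; Ione: ₹108,000; Chioma: ₹108,000; Kofi: ₹108,000; Aoife: ₹216,000

The entire ₹1,080,000 passes to the descendants.
That amount (₹1,080,000) is divided into 5 shares of ₹216,000: Kenji and Aoife each take ₹216,000; Noor's ₹216,000 share passes to Noor's issue; Ursula's ₹216,000 share passes to Ursula's issue; Isolde's ₹216,000 share passes to Isolde's issue.
Noor's share (₹216,000) is divided into 2 shares of ₹108,000: Hollis and Thandi each take ₹108,000.
Ursula's share (₹216,000) is divided into 2 shares of ₹108,000: Nadia and Ione each take ₹108,000.
Isolde's share (₹216,000) is divided into 2 shares of ₹108,000: Chioma and Kofi each take ₹108,000.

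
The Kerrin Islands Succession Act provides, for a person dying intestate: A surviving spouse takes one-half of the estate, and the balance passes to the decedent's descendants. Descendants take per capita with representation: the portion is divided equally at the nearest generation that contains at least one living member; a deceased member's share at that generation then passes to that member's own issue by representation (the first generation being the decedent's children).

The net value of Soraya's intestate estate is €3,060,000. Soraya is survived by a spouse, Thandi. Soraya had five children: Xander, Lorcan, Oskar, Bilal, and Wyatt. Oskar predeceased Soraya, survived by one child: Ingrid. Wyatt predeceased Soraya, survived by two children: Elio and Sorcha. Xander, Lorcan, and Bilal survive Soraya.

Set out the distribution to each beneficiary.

Thandi takes one-half of €3,060,000 = €1,530,000. The remaining €1,530,000 passes to the descendants.
The descendants' portion (€1,530,000) is divided into 5 shares of €306,000: Xander, Lorcan, and Bilal each take €306,000; Oskar's €306,000 share passes to Oskar's issue; Wyatt's €306,000 share passes to Wyatt's issue.
Oskar's share (€306,000) passes entirely to Ingrid.
Wyatt's share (€306,000) is divided into 2 shares of €153,000: Elio and Sorcha each take €153,000.

Thandi: €1,530,000; Xander: €306,000; Lorcan: €306,000; Ingrid: €306,000; Bilal: €306,000; Elio: €153,000; Sorcha: €153,000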